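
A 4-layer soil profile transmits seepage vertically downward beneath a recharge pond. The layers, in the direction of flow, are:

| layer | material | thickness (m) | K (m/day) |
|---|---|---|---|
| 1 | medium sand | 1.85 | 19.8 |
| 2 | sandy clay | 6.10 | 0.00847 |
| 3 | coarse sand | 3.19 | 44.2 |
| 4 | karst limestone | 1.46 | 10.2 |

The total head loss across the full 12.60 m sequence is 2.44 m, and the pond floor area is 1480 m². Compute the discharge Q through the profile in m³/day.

5.01

Flow is perpendicular to layering, so the layers act in series and the equivalent K is the thickness-weighted harmonic mean.
Total thickness L = 1.85 + 6.10 + 3.19 + 1.46 = 12.60 m.
Σ(b_i/K_i) = 1.85/19.8 + 6.10/0.00847 + 3.19/44.2 + 1.46/10.2 = 720.5 d.
K_eq = L / Σ(b_i/K_i) = 12.60 / 720.5 = 0.01749 m/day.
Q = K_eq · A · (Δh/L) = 0.01749 × 1480 × (2.44/12.60) = 5.012 m³/day.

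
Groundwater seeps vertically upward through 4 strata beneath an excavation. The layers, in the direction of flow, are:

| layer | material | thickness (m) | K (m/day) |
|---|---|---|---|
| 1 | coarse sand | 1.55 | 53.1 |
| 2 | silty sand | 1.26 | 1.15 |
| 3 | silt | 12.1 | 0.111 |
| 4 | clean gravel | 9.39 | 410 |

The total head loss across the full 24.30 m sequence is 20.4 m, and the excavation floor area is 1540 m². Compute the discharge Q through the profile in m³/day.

Flow is perpendicular to layering, so the layers act in series and the equivalent K is the thickness-weighted harmonic mean.
Total thickness L = 1.55 + 1.26 + 12.1 + 9.39 = 24.30 m.
Σ(b_i/K_i) = 1.55/53.1 + 1.26/1.15 + 12.1/0.111 + 9.39/410 = 110.2 d.
K_eq = L / Σ(b_i/K_i) = 24.30 / 110.2 = 0.2206 m/day.
Q = K_eq · A · (Δh/L) = 0.2206 × 1540 × (20.4/24.30) = 285.2 m³/day.

285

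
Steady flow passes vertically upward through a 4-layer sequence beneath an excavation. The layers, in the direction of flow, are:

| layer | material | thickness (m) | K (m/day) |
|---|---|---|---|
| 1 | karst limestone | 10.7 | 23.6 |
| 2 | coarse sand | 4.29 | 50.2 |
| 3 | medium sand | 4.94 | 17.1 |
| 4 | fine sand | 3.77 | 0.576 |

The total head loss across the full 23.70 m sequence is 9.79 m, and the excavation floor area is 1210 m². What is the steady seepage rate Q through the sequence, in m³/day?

1610

Flow is perpendicular to layering, so the layers act in series and the equivalent K is the thickness-weighted harmonic mean.
Total thickness L = 10.7 + 4.29 + 4.94 + 3.77 = 23.70 m.
Σ(b_i/K_i) = 10.7/23.6 + 4.29/50.2 + 4.94/17.1 + 3.77/0.576 = 7.373 d.
K_eq = L / Σ(b_i/K_i) = 23.70 / 7.373 = 3.214 m/day.
Q = K_eq · A · (Δh/L) = 3.214 × 1210 × (9.79/23.70) = 1607 m³/day.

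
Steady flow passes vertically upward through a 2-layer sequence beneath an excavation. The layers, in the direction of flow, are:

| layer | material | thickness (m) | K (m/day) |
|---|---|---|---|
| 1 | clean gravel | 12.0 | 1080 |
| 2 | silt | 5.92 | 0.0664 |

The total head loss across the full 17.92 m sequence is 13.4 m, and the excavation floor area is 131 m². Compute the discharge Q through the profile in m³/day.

19.7

Flow is perpendicular to layering, so the layers act in series and the equivalent K is the thickness-weighted harmonic mean.
Total thickness L = 12.0 + 5.92 = 17.92 m.
Σ(b_i/K_i) = 12.0/1080 + 5.92/0.0664 = 89.17 d.
K_eq = L / Σ(b_i/K_i) = 17.92 / 89.17 = 0.2010 m/day.
Q = K_eq · A · (Δh/L) = 0.2010 × 131 × (13.4/17.92) = 19.69 m³/day.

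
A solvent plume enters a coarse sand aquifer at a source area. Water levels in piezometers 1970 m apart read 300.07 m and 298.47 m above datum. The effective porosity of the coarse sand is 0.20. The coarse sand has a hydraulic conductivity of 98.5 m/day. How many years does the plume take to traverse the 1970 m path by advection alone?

Hydraulic gradient i = (300.07 − 298.47) / 1970 = 1.6 / 1970 = 0.0008122.
Darcy flux q = K · i = 98.50 × 0.0008122 = 0.08000 m/day.
Seepage velocity v = q / n_e = 0.08000 / 0.20 = 0.4000 m/day.
Travel time t = L / v = 1970 / 0.4000 = 4925 days = 13.48 years.

13.5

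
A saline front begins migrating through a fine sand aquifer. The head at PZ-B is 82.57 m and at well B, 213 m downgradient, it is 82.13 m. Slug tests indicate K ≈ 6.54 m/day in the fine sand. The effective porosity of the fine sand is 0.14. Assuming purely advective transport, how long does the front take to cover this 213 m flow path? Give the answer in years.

6.04

Hydraulic gradient i = (82.57 − 82.13) / 213 = 0.44 / 213 = 0.002066.
Darcy flux q = K · i = 6.540 × 0.002066 = 0.01351 m/day.
Seepage velocity v = q / n_e = 0.01351 / 0.14 = 0.09650 m/day.
Travel time t = L / v = 213 / 0.09650 = 2207 days = 6.043 years.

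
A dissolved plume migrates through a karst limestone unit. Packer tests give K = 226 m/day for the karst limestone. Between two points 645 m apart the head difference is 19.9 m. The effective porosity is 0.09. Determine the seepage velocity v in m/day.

Hydraulic gradient i = Δh / L = 19.9 / 645 = 0.03085.
Darcy flux q = K · i = 226.0 × 0.03085 = 6.973 m/day.
Seepage velocity v = q / n_e = 6.973 / 0.09 = 77.47 m/day.

77.5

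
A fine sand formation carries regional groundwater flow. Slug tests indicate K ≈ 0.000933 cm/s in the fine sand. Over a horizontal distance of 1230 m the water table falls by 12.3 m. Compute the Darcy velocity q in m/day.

Convert K: 0.000933 cm/s × 864 = 0.8061 m/day.
Hydraulic gradient i = Δh / L = 12.3 / 1230 = 0.01000.
Specific discharge q = K · i = 0.8061 × 0.01000 = 0.008061 m/day.

0.00806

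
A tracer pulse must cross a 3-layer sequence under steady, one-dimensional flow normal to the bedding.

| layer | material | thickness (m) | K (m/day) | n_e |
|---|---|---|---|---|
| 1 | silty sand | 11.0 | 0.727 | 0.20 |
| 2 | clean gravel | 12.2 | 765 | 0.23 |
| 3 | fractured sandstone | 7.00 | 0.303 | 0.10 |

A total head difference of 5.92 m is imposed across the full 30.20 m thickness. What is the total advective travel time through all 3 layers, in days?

With flow normal to the layers, continuity requires the same specific discharge q through every layer.
Σ(b_i/K_i) = 11.0/0.727 + 12.2/765 + 7.00/0.303 = 38.25 d.
q = Δh / Σ(b_i/K_i) = 5.92 / 38.25 = 0.1548 m/day.
In each layer the seepage velocity is v_i = q/n_i, so the layer transit time is t_i = b_i·n_i / q:
  layer 1 (silty sand): t_1 = 11.0 × 0.20 / 0.1548 = 14.21 d
  layer 2 (clean gravel): t_2 = 12.2 × 0.23 / 0.1548 = 18.13 d
  layer 3 (fractured sandstone): t_3 = 7.00 × 0.10 / 0.1548 = 4.523 d
Total t = Σ t_i = 36.87 days.

36.9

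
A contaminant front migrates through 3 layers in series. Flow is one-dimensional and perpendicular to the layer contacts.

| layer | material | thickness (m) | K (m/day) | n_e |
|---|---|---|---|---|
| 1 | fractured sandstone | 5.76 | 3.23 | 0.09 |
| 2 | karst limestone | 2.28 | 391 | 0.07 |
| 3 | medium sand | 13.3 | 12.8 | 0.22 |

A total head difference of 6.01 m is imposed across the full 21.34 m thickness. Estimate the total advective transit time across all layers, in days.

With flow normal to the layers, continuity requires the same specific discharge q through every layer.
Σ(b_i/K_i) = 5.76/3.23 + 2.28/391 + 13.3/12.8 = 2.828 d.
q = Δh / Σ(b_i/K_i) = 6.01 / 2.828 = 2.125 m/day.
In each layer the seepage velocity is v_i = q/n_i, so the layer transit time is t_i = b_i·n_i / q:
  layer 1 (fractured sandstone): t_1 = 5.76 × 0.09 / 2.125 = 0.2439 d
  layer 2 (karst limestone): t_2 = 2.28 × 0.07 / 2.125 = 0.07510 d
  layer 3 (medium sand): t_3 = 13.3 × 0.22 / 2.125 = 1.377 d
Total t = Σ t_i = 1.696 days.

1.70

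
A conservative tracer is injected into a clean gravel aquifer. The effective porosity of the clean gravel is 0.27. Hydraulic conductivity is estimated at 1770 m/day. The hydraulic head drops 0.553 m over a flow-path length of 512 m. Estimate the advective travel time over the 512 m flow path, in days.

Hydraulic gradient i = Δh / L = 0.553 / 512 = 0.001080.
Darcy flux q = K · i = 1770 × 0.001080 = 1.912 m/day.
Seepage velocity v = q / n_e = 1.912 / 0.27 = 7.081 m/day.
Travel time t = L / v = 512 / 7.081 = 72.31 days.

72.3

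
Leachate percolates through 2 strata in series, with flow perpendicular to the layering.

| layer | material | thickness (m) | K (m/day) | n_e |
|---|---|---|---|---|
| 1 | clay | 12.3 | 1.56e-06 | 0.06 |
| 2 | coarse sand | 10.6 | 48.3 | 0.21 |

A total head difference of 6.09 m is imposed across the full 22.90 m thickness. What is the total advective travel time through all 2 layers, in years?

10500

With flow normal to the layers, continuity requires the same specific discharge q through every layer.
Σ(b_i/K_i) = 12.3/1.56e-06 + 10.6/48.3 = 7.885e+06 d.
q = Δh / Σ(b_i/K_i) = 6.09 / 7.885e+06 = 7.724e-07 m/day.
In each layer the seepage velocity is v_i = q/n_i, so the layer transit time is t_i = b_i·n_i / q:
  layer 1 (clay): t_1 = 12.3 × 0.06 / 7.724e-07 = 9.555e+05 d
  layer 2 (coarse sand): t_2 = 10.6 × 0.21 / 7.724e-07 = 2.882e+06 d
Total t = Σ t_i = 3.837e+06 days = 10506 years.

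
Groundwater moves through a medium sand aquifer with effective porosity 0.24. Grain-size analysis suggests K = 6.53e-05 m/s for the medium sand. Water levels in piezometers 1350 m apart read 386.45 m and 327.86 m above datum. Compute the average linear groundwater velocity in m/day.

Convert K: 6.53e-05 m/s × 86400 = 5.642 m/day.
Hydraulic gradient i = (386.45 − 327.86) / 1350 = 58.59 / 1350 = 0.04340.
Darcy flux q = K · i = 5.642 × 0.04340 = 0.2449 m/day.
Seepage velocity v = q / n_e = 0.2449 / 0.24 = 1.020 m/day.

1.02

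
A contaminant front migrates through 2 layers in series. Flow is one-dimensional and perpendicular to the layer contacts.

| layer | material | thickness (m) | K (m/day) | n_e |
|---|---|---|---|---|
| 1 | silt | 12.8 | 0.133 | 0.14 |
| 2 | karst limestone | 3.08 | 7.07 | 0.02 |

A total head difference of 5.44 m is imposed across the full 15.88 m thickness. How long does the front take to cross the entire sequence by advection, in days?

With flow normal to the layers, continuity requires the same specific discharge q through every layer.
Σ(b_i/K_i) = 12.8/0.133 + 3.08/7.07 = 96.68 d.
q = Δh / Σ(b_i/K_i) = 5.44 / 96.68 = 0.05627 m/day.
In each layer the seepage velocity is v_i = q/n_i, so the layer transit time is t_i = b_i·n_i / q:
  layer 1 (silt): t_1 = 12.8 × 0.14 / 0.05627 = 31.85 d
  layer 2 (karst limestone): t_2 = 3.08 × 0.02 / 0.05627 = 1.095 d
Total t = Σ t_i = 32.94 days.

32.9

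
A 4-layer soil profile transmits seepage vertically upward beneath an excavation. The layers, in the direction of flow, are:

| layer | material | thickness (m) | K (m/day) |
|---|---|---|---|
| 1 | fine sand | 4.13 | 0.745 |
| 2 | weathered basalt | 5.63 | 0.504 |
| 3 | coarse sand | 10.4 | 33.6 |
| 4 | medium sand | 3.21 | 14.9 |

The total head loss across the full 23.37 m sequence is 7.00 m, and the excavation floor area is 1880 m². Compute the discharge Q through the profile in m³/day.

Flow is perpendicular to layering, so the layers act in series and the equivalent K is the thickness-weighted harmonic mean.
Total thickness L = 4.13 + 5.63 + 10.4 + 3.21 = 23.37 m.
Σ(b_i/K_i) = 4.13/0.745 + 5.63/0.504 + 10.4/33.6 + 3.21/14.9 = 17.24 d.
K_eq = L / Σ(b_i/K_i) = 23.37 / 17.24 = 1.356 m/day.
Q = K_eq · A · (Δh/L) = 1.356 × 1880 × (7.00/23.37) = 763.4 m³/day.

763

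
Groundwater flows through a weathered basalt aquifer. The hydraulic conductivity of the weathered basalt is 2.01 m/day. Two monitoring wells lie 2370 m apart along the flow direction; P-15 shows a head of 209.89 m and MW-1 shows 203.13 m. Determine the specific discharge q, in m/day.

Hydraulic gradient i = (209.89 − 203.13) / 2370 = 6.76 / 2370 = 0.002852.
Specific discharge q = K · i = 2.010 × 0.002852 = 0.005733 m/day.

0.00573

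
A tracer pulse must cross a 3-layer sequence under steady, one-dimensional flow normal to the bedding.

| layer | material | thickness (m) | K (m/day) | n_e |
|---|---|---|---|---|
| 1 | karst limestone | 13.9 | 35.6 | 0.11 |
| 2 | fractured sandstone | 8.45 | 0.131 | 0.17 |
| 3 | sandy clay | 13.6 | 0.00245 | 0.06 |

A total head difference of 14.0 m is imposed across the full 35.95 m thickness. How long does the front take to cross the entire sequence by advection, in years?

With flow normal to the layers, continuity requires the same specific discharge q through every layer.
Σ(b_i/K_i) = 13.9/35.6 + 8.45/0.131 + 13.6/0.00245 = 5616 d.
q = Δh / Σ(b_i/K_i) = 14.0 / 5616 = 0.002493 m/day.
In each layer the seepage velocity is v_i = q/n_i, so the layer transit time is t_i = b_i·n_i / q:
  layer 1 (karst limestone): t_1 = 13.9 × 0.11 / 0.002493 = 613.3 d
  layer 2 (fractured sandstone): t_2 = 8.45 × 0.17 / 0.002493 = 576.2 d
  layer 3 (sandy clay): t_3 = 13.6 × 0.06 / 0.002493 = 327.3 d
Total t = Σ t_i = 1517 days = 4.153 years.

4.15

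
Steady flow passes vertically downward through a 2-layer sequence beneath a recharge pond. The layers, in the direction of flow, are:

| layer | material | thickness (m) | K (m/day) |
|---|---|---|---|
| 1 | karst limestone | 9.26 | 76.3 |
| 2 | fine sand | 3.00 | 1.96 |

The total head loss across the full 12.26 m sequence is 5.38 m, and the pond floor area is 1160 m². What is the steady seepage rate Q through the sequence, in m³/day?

Flow is perpendicular to layering, so the layers act in series and the equivalent K is the thickness-weighted harmonic mean.
Total thickness L = 9.26 + 3.00 = 12.26 m.
Σ(b_i/K_i) = 9.26/76.3 + 3.00/1.96 = 1.652 d.
K_eq = L / Σ(b_i/K_i) = 12.26 / 1.652 = 7.421 m/day.
Q = K_eq · A · (Δh/L) = 7.421 × 1160 × (5.38/12.26) = 3778 m³/day.

3780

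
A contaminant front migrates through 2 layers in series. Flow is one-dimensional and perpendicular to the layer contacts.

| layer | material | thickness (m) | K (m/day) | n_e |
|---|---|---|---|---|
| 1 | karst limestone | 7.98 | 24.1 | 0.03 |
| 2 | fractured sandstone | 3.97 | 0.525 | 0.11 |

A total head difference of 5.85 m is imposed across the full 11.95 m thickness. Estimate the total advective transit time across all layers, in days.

With flow normal to the layers, continuity requires the same specific discharge q through every layer.
Σ(b_i/K_i) = 7.98/24.1 + 3.97/0.525 = 7.893 d.
q = Δh / Σ(b_i/K_i) = 5.85 / 7.893 = 0.7412 m/day.
In each layer the seepage velocity is v_i = q/n_i, so the layer transit time is t_i = b_i·n_i / q:
  layer 1 (karst limestone): t_1 = 7.98 × 0.03 / 0.7412 = 0.3230 d
  layer 2 (fractured sandstone): t_2 = 3.97 × 0.11 / 0.7412 = 0.5892 d
Total t = Σ t_i = 0.9122 days.

0.912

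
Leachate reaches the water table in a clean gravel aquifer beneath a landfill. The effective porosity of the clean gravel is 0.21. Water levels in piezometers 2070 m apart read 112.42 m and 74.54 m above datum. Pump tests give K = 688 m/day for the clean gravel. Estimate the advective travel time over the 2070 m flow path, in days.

Hydraulic gradient i = (112.42 − 74.54) / 2070 = 37.88 / 2070 = 0.01830.
Darcy flux q = K · i = 688.0 × 0.01830 = 12.59 m/day.
Seepage velocity v = q / n_e = 12.59 / 0.21 = 59.95 m/day.
Travel time t = L / v = 2070 / 59.95 = 34.53 days.

34.5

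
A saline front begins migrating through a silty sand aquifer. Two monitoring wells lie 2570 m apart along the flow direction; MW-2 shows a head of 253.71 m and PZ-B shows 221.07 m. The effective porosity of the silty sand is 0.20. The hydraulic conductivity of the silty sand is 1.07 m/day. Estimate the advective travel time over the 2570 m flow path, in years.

Hydraulic gradient i = (253.71 − 221.07) / 2570 = 32.64 / 2570 = 0.01270.
Darcy flux q = K · i = 1.070 × 0.01270 = 0.01359 m/day.
Seepage velocity v = q / n_e = 0.01359 / 0.20 = 0.06795 m/day.
Travel time t = L / v = 2570 / 0.06795 = 37824 days = 103.6 years.

104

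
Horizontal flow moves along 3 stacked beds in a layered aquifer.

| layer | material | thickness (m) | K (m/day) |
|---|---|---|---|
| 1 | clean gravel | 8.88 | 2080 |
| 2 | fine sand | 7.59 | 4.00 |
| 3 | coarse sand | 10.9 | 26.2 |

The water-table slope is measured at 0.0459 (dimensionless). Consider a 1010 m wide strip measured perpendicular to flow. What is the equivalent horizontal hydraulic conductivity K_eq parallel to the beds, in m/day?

Flow is parallel to layering, so each bed carries its own Darcy discharge and the transmissivities add.
Σ(K_i·b_i) = 2080×8.88 + 4.00×7.59 + 26.2×10.9 = 18786 m²/day.
Total thickness b = 27.37 m, so K_eq = Σ(K_i·b_i)/b = 686.4 m/day.

686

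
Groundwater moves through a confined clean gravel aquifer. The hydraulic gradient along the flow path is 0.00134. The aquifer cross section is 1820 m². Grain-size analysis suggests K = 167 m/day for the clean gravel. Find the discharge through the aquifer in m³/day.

Hydraulic gradient i = 0.00134.
Darcy's law: Q = K · A · i = 167.0 × 1820 × 0.001340 = 407.3 m³/day.

407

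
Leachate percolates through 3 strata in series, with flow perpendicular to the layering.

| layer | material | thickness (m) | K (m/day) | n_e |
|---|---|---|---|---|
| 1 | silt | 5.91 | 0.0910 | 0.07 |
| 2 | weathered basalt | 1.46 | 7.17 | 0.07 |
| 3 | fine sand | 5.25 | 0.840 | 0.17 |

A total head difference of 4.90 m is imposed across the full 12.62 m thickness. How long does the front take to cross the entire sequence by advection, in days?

20.5

With flow normal to the layers, continuity requires the same specific discharge q through every layer.
Σ(b_i/K_i) = 5.91/0.0910 + 1.46/7.17 + 5.25/0.840 = 71.40 d.
q = Δh / Σ(b_i/K_i) = 4.90 / 71.40 = 0.06863 m/day.
In each layer the seepage velocity is v_i = q/n_i, so the layer transit time is t_i = b_i·n_i / q:
  layer 1 (silt): t_1 = 5.91 × 0.07 / 0.06863 = 6.028 d
  layer 2 (weathered basalt): t_2 = 1.46 × 0.07 / 0.06863 = 1.489 d
  layer 3 (fine sand): t_3 = 5.25 × 0.17 / 0.06863 = 13.00 d
Total t = Σ t_i = 20.52 days.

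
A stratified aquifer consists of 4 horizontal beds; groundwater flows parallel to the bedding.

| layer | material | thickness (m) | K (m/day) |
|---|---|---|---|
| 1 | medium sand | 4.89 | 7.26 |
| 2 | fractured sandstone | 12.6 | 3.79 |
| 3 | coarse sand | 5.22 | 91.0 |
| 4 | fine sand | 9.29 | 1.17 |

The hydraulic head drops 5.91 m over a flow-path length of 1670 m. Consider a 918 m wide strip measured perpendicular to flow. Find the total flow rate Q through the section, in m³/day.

Flow is parallel to layering, so each bed carries its own Darcy discharge and the transmissivities add.
Σ(K_i·b_i) = 7.26×4.89 + 3.79×12.6 + 91.0×5.22 + 1.17×9.29 = 569.1 m²/day.
Hydraulic gradient i = Δh / L = 5.91 / 1670 = 0.003539.
Q = Σ(K_i·b_i) · W · i = 569.1 × 918 × 0.003539 = 1849 m³/day.

1850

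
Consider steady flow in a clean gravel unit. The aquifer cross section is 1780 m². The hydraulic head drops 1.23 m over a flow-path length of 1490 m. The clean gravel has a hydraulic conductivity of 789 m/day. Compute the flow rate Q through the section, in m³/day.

1160

Hydraulic gradient i = Δh / L = 1.23 / 1490 = 0.0008255.
Darcy's law: Q = K · A · i = 789.0 × 1780 × 0.0008255 = 1159 m³/day.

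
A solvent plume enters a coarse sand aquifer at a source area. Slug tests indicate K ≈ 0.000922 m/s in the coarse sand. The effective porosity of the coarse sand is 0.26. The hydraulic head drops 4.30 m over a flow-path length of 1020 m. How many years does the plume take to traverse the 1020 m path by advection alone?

2.16

Convert K: 0.000922 m/s × 86400 = 79.66 m/day.
Hydraulic gradient i = Δh / L = 4.30 / 1020 = 0.004216.
Darcy flux q = K · i = 79.66 × 0.004216 = 0.3358 m/day.
Seepage velocity v = q / n_e = 0.3358 / 0.26 = 1.292 m/day.
Travel time t = L / v = 1020 / 1.292 = 789.7 days = 2.162 years.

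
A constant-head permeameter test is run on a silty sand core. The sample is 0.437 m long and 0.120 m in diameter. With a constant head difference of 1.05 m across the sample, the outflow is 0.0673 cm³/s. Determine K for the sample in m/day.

0.214

Cross-sectional area A = π·(d/2)² = π × (0.120/2)² = 0.01131 m².
Convert discharge: 0.0673 cm³/s = 6.730e-08 m³/s.
Darcy's law rearranged: K = Q·L / (A·Δh) = 6.730e-08 × 0.437 / (0.01131 × 1.05) = 2.477e-06 m/s = 0.2140 m/day.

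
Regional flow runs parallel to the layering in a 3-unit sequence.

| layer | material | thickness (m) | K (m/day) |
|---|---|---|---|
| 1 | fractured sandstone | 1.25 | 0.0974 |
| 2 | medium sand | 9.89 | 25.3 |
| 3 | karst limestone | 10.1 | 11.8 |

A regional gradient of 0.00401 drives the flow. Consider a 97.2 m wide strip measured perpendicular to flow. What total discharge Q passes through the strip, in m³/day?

Flow is parallel to layering, so each bed carries its own Darcy discharge and the transmissivities add.
Σ(K_i·b_i) = 0.0974×1.25 + 25.3×9.89 + 11.8×10.1 = 369.5 m²/day.
Hydraulic gradient i = 0.00401.
Q = Σ(K_i·b_i) · W · i = 369.5 × 97.2 × 0.004010 = 144.0 m³/day.

144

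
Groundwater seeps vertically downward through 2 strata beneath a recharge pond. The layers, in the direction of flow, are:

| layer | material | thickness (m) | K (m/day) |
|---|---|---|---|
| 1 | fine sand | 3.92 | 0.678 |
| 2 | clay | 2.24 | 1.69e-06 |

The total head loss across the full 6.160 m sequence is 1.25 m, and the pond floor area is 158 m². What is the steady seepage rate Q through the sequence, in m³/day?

Flow is perpendicular to layering, so the layers act in series and the equivalent K is the thickness-weighted harmonic mean.
Total thickness L = 3.92 + 2.24 = 6.160 m.
Σ(b_i/K_i) = 3.92/0.678 + 2.24/1.69e-06 = 1.325e+06 d.
K_eq = L / Σ(b_i/K_i) = 6.160 / 1.325e+06 = 4.647e-06 m/day.
Q = K_eq · A · (Δh/L) = 4.647e-06 × 158 × (1.25/6.160) = 0.0001490 m³/day.

0.000149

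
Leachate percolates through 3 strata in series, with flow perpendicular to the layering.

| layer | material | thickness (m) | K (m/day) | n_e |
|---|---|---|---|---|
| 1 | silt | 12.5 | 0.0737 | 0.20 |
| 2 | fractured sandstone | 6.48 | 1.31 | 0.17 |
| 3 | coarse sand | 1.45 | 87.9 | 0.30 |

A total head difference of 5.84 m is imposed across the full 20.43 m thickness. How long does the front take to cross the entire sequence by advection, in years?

0.330

With flow normal to the layers, continuity requires the same specific discharge q through every layer.
Σ(b_i/K_i) = 12.5/0.0737 + 6.48/1.31 + 1.45/87.9 = 174.6 d.
q = Δh / Σ(b_i/K_i) = 5.84 / 174.6 = 0.03345 m/day.
In each layer the seepage velocity is v_i = q/n_i, so the layer transit time is t_i = b_i·n_i / q:
  layer 1 (silt): t_1 = 12.5 × 0.20 / 0.03345 = 74.73 d
  layer 2 (fractured sandstone): t_2 = 6.48 × 0.17 / 0.03345 = 32.93 d
  layer 3 (coarse sand): t_3 = 1.45 × 0.30 / 0.03345 = 13.00 d
Total t = Σ t_i = 120.7 days = 0.3304 years.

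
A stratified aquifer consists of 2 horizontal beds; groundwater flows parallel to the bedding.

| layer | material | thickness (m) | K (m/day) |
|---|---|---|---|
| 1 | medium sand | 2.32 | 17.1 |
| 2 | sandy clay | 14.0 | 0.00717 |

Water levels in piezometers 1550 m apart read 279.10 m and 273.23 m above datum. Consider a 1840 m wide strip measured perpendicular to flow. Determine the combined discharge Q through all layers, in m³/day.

277

Flow is parallel to layering, so each bed carries its own Darcy discharge and the transmissivities add.
Σ(K_i·b_i) = 17.1×2.32 + 0.00717×14.0 = 39.77 m²/day.
Hydraulic gradient i = (279.10 − 273.23) / 1550 = 5.87 / 1550 = 0.003787.
Q = Σ(K_i·b_i) · W · i = 39.77 × 1840 × 0.003787 = 277.1 m³/day.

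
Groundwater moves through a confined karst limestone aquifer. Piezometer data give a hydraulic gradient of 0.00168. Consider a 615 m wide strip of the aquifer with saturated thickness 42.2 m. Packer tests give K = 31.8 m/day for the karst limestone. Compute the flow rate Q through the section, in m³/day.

Cross-sectional area A = 615 × 42.2 = 25953 m².
Hydraulic gradient i = 0.00168.
Darcy's law: Q = K · A · i = 31.80 × 25953 × 0.001680 = 1387 m³/day.

1390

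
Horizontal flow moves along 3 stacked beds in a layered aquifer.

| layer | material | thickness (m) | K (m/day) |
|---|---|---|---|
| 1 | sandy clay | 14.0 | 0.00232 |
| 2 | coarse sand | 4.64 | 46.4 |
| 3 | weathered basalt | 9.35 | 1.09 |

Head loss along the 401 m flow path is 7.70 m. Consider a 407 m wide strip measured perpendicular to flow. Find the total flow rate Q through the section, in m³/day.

Flow is parallel to layering, so each bed carries its own Darcy discharge and the transmissivities add.
Σ(K_i·b_i) = 0.00232×14.0 + 46.4×4.64 + 1.09×9.35 = 225.5 m²/day.
Hydraulic gradient i = Δh / L = 7.70 / 401 = 0.01920.
Q = Σ(K_i·b_i) · W · i = 225.5 × 407 × 0.01920 = 1762 m³/day.

1760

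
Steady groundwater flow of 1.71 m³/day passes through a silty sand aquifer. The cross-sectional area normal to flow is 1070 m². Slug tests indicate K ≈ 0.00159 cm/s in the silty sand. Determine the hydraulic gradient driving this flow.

0.00116

Convert K: 0.00159 cm/s × 864 = 1.374 m/day.
From Q = K·A·i, i = Q / (K·A) = 1.71 / (1.374 × 1070) = 0.001163.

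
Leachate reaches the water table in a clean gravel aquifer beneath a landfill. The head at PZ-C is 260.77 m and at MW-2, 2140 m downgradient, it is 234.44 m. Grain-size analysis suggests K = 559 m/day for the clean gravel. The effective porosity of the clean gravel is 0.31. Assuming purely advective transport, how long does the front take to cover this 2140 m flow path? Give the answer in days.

96.5

Hydraulic gradient i = (260.77 − 234.44) / 2140 = 26.33 / 2140 = 0.01230.
Darcy flux q = K · i = 559.0 × 0.01230 = 6.878 m/day.
Seepage velocity v = q / n_e = 6.878 / 0.31 = 22.19 m/day.
Travel time t = L / v = 2140 / 22.19 = 96.46 days.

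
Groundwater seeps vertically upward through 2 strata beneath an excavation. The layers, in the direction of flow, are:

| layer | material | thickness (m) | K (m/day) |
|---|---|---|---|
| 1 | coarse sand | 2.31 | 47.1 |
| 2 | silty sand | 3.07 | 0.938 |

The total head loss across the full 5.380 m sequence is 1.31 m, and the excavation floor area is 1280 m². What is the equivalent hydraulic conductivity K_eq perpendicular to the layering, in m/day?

1.62

Flow is perpendicular to layering, so the layers act in series and the equivalent K is the thickness-weighted harmonic mean.
Total thickness L = 2.31 + 3.07 = 5.380 m.
Σ(b_i/K_i) = 2.31/47.1 + 3.07/0.938 = 3.322 d.
K_eq = L / Σ(b_i/K_i) = 5.380 / 3.322 = 1.620 m/day.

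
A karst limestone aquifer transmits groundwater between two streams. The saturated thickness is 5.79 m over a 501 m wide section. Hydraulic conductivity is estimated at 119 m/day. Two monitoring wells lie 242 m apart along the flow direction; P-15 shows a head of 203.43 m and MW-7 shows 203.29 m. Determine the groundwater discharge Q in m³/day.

Cross-sectional area A = 501 × 5.79 = 2901 m².
Hydraulic gradient i = (203.43 − 203.29) / 242 = 0.14 / 242 = 0.0005785.
Darcy's law: Q = K · A · i = 119.0 × 2901 × 0.0005785 = 199.7 m³/day.

200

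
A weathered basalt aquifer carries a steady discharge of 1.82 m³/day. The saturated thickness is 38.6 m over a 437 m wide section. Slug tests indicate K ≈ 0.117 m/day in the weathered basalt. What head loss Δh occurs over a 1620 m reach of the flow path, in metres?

Cross-sectional area A = 437 × 38.6 = 16868 m².
From Q = K·A·i, i = Q / (K·A) = 1.82 / (0.1170 × 16868) = 0.0009222.
Head loss Δh = i · L = 0.0009222 × 1620 = 1.494 m.

1.49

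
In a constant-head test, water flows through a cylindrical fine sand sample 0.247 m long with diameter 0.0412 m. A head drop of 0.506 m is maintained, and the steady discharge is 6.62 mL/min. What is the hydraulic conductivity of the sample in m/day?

3.49

Cross-sectional area A = π·(d/2)² = π × (0.0412/2)² = 0.001333 m².
Convert discharge: 6.62 mL/min = 1.103e-07 m³/s.
Darcy's law rearranged: K = Q·L / (A·Δh) = 1.103e-07 × 0.247 / (0.001333 × 0.506) = 4.040e-05 m/s = 3.490 m/day.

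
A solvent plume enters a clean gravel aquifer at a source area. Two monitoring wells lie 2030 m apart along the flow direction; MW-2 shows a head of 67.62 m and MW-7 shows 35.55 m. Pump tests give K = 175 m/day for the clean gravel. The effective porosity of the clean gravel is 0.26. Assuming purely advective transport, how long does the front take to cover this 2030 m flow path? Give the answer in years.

Hydraulic gradient i = (67.62 − 35.55) / 2030 = 32.07 / 2030 = 0.01580.
Darcy flux q = K · i = 175.0 × 0.01580 = 2.765 m/day.
Seepage velocity v = q / n_e = 2.765 / 0.26 = 10.63 m/day.
Travel time t = L / v = 2030 / 10.63 = 190.9 days = 0.5227 years.

0.523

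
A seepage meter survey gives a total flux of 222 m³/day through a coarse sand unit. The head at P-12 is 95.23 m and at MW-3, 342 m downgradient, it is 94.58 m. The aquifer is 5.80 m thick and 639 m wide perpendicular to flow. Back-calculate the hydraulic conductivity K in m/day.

31.5

Cross-sectional area A = 639 × 5.80 = 3706 m².
Hydraulic gradient i = (95.23 − 94.58) / 342 = 0.65 / 342 = 0.001901.
From Q = K·A·i, K = Q / (A·i) = 222 / (3706 × 0.001901) = 31.52 m/day.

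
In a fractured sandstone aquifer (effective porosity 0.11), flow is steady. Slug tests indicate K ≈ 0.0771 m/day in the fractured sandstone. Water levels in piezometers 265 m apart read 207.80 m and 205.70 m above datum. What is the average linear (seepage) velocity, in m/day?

0.00555

Hydraulic gradient i = (207.80 − 205.70) / 265 = 2.1 / 265 = 0.007925.
Darcy flux q = K · i = 0.07710 × 0.007925 = 0.0006110 m/day.
Seepage velocity v = q / n_e = 0.0006110 / 0.11 = 0.005554 m/day.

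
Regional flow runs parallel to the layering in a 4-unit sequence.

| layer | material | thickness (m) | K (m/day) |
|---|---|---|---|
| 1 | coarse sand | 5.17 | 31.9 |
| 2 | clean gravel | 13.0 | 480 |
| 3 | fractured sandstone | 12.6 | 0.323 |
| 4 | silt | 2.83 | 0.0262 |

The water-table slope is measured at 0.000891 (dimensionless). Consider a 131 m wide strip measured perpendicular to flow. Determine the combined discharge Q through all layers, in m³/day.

Flow is parallel to layering, so each bed carries its own Darcy discharge and the transmissivities add.
Σ(K_i·b_i) = 31.9×5.17 + 480×13.0 + 0.323×12.6 + 0.0262×2.83 = 6409 m²/day.
Hydraulic gradient i = 0.000891.
Q = Σ(K_i·b_i) · W · i = 6409 × 131 × 0.0008910 = 748.1 m³/day.

748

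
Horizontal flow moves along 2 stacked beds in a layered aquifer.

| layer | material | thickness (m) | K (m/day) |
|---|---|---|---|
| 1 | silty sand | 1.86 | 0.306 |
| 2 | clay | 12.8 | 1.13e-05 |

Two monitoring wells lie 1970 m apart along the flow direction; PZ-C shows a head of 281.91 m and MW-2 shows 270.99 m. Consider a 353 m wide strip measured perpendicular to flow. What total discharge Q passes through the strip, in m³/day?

1.11

Flow is parallel to layering, so each bed carries its own Darcy discharge and the transmissivities add.
Σ(K_i·b_i) = 0.306×1.86 + 1.13e-05×12.8 = 0.5693 m²/day.
Hydraulic gradient i = (281.91 − 270.99) / 1970 = 10.92 / 1970 = 0.005543.
Q = Σ(K_i·b_i) · W · i = 0.5693 × 353 × 0.005543 = 1.114 m³/day.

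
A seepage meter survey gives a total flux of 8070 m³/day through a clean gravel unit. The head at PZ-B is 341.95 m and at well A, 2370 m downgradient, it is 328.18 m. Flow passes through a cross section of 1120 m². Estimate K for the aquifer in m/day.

1240

Hydraulic gradient i = (341.95 − 328.18) / 2370 = 13.77 / 2370 = 0.005810.
From Q = K·A·i, K = Q / (A·i) = 8070 / (1120 × 0.005810) = 1240 m/day.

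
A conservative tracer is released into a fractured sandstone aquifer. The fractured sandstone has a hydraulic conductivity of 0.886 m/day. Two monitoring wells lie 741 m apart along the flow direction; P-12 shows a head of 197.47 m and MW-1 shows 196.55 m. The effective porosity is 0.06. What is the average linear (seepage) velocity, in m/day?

0.0183

Hydraulic gradient i = (197.47 − 196.55) / 741 = 0.92 / 741 = 0.001242.
Darcy flux q = K · i = 0.8860 × 0.001242 = 0.001100 m/day.
Seepage velocity v = q / n_e = 0.001100 / 0.06 = 0.01833 m/day.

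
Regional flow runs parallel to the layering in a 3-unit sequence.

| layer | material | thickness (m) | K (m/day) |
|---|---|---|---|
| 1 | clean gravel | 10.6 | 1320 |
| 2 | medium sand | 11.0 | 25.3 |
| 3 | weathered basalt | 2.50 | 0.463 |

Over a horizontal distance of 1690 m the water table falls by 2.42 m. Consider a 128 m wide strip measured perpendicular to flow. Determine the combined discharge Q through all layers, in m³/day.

Flow is parallel to layering, so each bed carries its own Darcy discharge and the transmissivities add.
Σ(K_i·b_i) = 1320×10.6 + 25.3×11.0 + 0.463×2.50 = 14271 m²/day.
Hydraulic gradient i = Δh / L = 2.42 / 1690 = 0.001432.
Q = Σ(K_i·b_i) · W · i = 14271 × 128 × 0.001432 = 2616 m³/day.

2620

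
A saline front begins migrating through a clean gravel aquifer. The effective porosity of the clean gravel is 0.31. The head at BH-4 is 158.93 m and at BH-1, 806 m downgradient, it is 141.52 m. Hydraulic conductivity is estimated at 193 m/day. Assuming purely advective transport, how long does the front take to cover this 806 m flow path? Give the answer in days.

59.9

Hydraulic gradient i = (158.93 − 141.52) / 806 = 17.41 / 806 = 0.02160.
Darcy flux q = K · i = 193.0 × 0.02160 = 4.169 m/day.
Seepage velocity v = q / n_e = 4.169 / 0.31 = 13.45 m/day.
Travel time t = L / v = 806 / 13.45 = 59.93 days.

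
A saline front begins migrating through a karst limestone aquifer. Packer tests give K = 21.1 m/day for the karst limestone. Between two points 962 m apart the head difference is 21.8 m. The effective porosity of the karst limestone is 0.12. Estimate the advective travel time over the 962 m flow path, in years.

0.661

Hydraulic gradient i = Δh / L = 21.8 / 962 = 0.02266.
Darcy flux q = K · i = 21.10 × 0.02266 = 0.4781 m/day.
Seepage velocity v = q / n_e = 0.4781 / 0.12 = 3.985 m/day.
Travel time t = L / v = 962 / 3.985 = 241.4 days = 0.6610 years.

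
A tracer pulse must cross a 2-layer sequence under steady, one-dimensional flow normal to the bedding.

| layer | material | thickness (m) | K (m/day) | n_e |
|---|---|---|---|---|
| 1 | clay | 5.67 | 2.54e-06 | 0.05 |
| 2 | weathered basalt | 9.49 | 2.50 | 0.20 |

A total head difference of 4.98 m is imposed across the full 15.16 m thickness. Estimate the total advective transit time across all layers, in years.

With flow normal to the layers, continuity requires the same specific discharge q through every layer.
Σ(b_i/K_i) = 5.67/2.54e-06 + 9.49/2.50 = 2.232e+06 d.
q = Δh / Σ(b_i/K_i) = 4.98 / 2.232e+06 = 2.231e-06 m/day.
In each layer the seepage velocity is v_i = q/n_i, so the layer transit time is t_i = b_i·n_i / q:
  layer 1 (clay): t_1 = 5.67 × 0.05 / 2.231e-06 = 1.271e+05 d
  layer 2 (weathered basalt): t_2 = 9.49 × 0.20 / 2.231e-06 = 8.508e+05 d
Total t = Σ t_i = 9.779e+05 days = 2677 years.

2680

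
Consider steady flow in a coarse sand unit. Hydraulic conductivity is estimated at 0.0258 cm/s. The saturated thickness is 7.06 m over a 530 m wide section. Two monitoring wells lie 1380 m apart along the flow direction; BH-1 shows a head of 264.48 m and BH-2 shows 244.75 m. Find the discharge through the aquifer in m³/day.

Convert K: 0.0258 cm/s × 864 = 22.29 m/day.
Cross-sectional area A = 530 × 7.06 = 3742 m².
Hydraulic gradient i = (264.48 − 244.75) / 1380 = 19.73 / 1380 = 0.01430.
Darcy's law: Q = K · A · i = 22.29 × 3742 × 0.01430 = 1193 m³/day.

1190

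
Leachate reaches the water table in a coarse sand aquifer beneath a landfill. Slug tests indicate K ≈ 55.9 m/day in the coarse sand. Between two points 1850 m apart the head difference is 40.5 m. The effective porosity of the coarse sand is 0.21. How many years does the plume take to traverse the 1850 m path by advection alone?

Hydraulic gradient i = Δh / L = 40.5 / 1850 = 0.02189.
Darcy flux q = K · i = 55.90 × 0.02189 = 1.224 m/day.
Seepage velocity v = q / n_e = 1.224 / 0.21 = 5.827 m/day.
Travel time t = L / v = 1850 / 5.827 = 317.5 days = 0.8692 years.

0.869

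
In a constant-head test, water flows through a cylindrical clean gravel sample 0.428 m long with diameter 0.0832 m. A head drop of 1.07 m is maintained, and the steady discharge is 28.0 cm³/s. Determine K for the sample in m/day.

Cross-sectional area A = π·(d/2)² = π × (0.0832/2)² = 0.005437 m².
Convert discharge: 28.0 cm³/s = 2.800e-05 m³/s.
Darcy's law rearranged: K = Q·L / (A·Δh) = 2.800e-05 × 0.428 / (0.005437 × 1.07) = 0.002060 m/s = 178.0 m/day.

178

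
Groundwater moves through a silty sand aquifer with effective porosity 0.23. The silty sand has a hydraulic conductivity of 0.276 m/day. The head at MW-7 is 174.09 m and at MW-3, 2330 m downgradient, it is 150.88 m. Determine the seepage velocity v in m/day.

0.0120

Hydraulic gradient i = (174.09 − 150.88) / 2330 = 23.21 / 2330 = 0.009961.
Darcy flux q = K · i = 0.2760 × 0.009961 = 0.002749 m/day.
Seepage velocity v = q / n_e = 0.002749 / 0.23 = 0.01195 m/day.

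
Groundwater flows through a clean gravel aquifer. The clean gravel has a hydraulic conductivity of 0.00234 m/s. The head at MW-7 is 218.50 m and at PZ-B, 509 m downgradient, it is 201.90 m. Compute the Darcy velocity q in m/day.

6.59

Convert K: 0.00234 m/s × 86400 = 202.2 m/day.
Hydraulic gradient i = (218.50 − 201.90) / 509 = 16.6 / 509 = 0.03261.
Specific discharge q = K · i = 202.2 × 0.03261 = 6.594 m/day.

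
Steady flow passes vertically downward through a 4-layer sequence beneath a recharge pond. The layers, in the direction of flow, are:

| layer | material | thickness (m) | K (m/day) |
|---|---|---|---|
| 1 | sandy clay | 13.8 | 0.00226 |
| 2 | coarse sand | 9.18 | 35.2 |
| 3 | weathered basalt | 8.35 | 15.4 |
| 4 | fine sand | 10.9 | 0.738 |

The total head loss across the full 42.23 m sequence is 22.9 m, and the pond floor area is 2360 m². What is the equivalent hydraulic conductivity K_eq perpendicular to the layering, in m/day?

0.00690

Flow is perpendicular to layering, so the layers act in series and the equivalent K is the thickness-weighted harmonic mean.
Total thickness L = 13.8 + 9.18 + 8.35 + 10.9 = 42.23 m.
Σ(b_i/K_i) = 13.8/0.00226 + 9.18/35.2 + 8.35/15.4 + 10.9/0.738 = 6122 d.
K_eq = L / Σ(b_i/K_i) = 42.23 / 6122 = 0.006898 m/day.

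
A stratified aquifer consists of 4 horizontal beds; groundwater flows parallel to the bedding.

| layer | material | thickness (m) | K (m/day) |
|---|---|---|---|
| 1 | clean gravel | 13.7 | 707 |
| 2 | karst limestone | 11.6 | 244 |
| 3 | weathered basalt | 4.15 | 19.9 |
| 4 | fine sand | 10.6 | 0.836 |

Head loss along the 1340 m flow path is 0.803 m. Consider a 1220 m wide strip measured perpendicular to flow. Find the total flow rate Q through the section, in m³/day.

9220

Flow is parallel to layering, so each bed carries its own Darcy discharge and the transmissivities add.
Σ(K_i·b_i) = 707×13.7 + 244×11.6 + 19.9×4.15 + 0.836×10.6 = 12608 m²/day.
Hydraulic gradient i = Δh / L = 0.803 / 1340 = 0.0005993.
Q = Σ(K_i·b_i) · W · i = 12608 × 1220 × 0.0005993 = 9217 m³/day.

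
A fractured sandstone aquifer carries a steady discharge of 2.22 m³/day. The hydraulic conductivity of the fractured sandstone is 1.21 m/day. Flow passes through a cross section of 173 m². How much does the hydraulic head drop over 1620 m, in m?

17.2

From Q = K·A·i, i = Q / (K·A) = 2.22 / (1.210 × 173.0) = 0.01061.
Head loss Δh = i · L = 0.01061 × 1620 = 17.18 m.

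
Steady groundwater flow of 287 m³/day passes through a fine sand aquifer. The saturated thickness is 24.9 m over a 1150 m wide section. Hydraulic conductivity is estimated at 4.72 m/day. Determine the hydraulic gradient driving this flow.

Cross-sectional area A = 1150 × 24.9 = 28635 m².
From Q = K·A·i, i = Q / (K·A) = 287 / (4.720 × 28635) = 0.002123.

0.00212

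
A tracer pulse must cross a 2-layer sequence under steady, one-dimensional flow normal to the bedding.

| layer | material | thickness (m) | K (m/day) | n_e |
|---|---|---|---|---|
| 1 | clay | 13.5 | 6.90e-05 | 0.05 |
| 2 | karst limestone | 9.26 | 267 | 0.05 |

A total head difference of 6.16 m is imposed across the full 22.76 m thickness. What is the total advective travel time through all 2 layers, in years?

With flow normal to the layers, continuity requires the same specific discharge q through every layer.
Σ(b_i/K_i) = 13.5/6.90e-05 + 9.26/267 = 1.957e+05 d.
q = Δh / Σ(b_i/K_i) = 6.16 / 1.957e+05 = 3.148e-05 m/day.
In each layer the seepage velocity is v_i = q/n_i, so the layer transit time is t_i = b_i·n_i / q:
  layer 1 (clay): t_1 = 13.5 × 0.05 / 3.148e-05 = 21439 d
  layer 2 (karst limestone): t_2 = 9.26 × 0.05 / 3.148e-05 = 14706 d
Total t = Σ t_i = 36145 days = 98.96 years.

99.0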